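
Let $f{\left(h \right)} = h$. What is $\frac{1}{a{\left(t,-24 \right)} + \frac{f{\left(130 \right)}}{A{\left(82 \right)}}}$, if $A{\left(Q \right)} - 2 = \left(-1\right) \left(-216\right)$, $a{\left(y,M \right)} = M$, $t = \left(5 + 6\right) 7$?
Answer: $- \frac{109}{2551} \approx -0.042728$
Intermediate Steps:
$t = 77$ ($t = 11 \cdot 7 = 77$)
$A{\left(Q \right)} = 218$ ($A{\left(Q \right)} = 2 - -216 = 2 + 216 = 218$)
$\frac{1}{a{\left(t,-24 \right)} + \frac{f{\left(130 \right)}}{A{\left(82 \right)}}} = \frac{1}{-24 + \frac{130}{218}} = \frac{1}{-24 + 130 \cdot \frac{1}{218}} = \frac{1}{-24 + \frac{65}{109}} = \frac{1}{- \frac{2551}{109}} = - \frac{109}{2551}$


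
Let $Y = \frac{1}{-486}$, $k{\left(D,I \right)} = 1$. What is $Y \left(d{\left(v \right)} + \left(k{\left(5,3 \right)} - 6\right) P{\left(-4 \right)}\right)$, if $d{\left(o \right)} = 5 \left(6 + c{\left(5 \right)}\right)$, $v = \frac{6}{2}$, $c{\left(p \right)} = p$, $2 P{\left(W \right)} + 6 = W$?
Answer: $- \frac{40}{243} \approx -0.16461$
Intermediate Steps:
$P{\left(W \right)} = -3 + \frac{W}{2}$
$v = 3$ ($v = 6 \cdot \frac{1}{2} = 3$)
$d{\left(o \right)} = 55$ ($d{\left(o \right)} = 5 \left(6 + 5\right) = 5 \cdot 11 = 55$)
$Y = - \frac{1}{486} \approx -0.0020576$
$Y \left(d{\left(v \right)} + \left(k{\left(5,3 \right)} - 6\right) P{\left(-4 \right)}\right) = - \frac{55 + \left(1 - 6\right) \left(-3 + \frac{1}{2} \left(-4\right)\right)}{486} = - \frac{55 + \left(1 - 6\right) \left(-3 - 2\right)}{486} = - \frac{55 - -25}{486} = - \frac{55 + 25}{486} = \left(- \frac{1}{486}\right) 80 = - \frac{40}{243}$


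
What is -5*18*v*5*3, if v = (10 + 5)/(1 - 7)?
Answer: 3375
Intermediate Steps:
v = -5/2 (v = 15/(-6) = 15*(-⅙) = -5/2 ≈ -2.5000)
-5*18*v*5*3 = -5*18*(-5/2)*5*3 = -(-225)*15 = -5*(-675) = 3375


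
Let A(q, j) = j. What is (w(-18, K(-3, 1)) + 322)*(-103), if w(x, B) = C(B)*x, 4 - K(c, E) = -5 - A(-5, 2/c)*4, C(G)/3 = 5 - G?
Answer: -40582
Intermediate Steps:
C(G) = 15 - 3*G (C(G) = 3*(5 - G) = 15 - 3*G)
K(c, E) = 9 + 8/c (K(c, E) = 4 - (-5 - 2/c*4) = 4 - (-5 - 8/c) = 4 + (5 + 8/c) = 9 + 8/c)
w(x, B) = x*(15 - 3*B) (w(x, B) = (15 - 3*B)*x = x*(15 - 3*B))
(w(-18, K(-3, 1)) + 322)*(-103) = (3*(-18)*(5 - (9 + 8/(-3))) + 322)*(-103) = (3*(-18)*(5 - (9 + 8*(-⅓))) + 322)*(-103) = (3*(-18)*(5 - (9 - 8/3)) + 322)*(-103) = (3*(-18)*(5 - 1*19/3) + 322)*(-103) = (3*(-18)*(5 - 19/3) + 322)*(-103) = (3*(-18)*(-4/3) + 322)*(-103) = (72 + 322)*(-103) = 394*(-103) = -40582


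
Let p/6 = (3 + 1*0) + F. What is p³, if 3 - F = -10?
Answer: 884736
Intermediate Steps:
F = 13 (F = 3 - 1*(-10) = 3 + 10 = 13)
p = 96 (p = 6*((3 + 1*0) + 13) = 6*((3 + 0) + 13) = 6*(3 + 13) = 6*16 = 96)
p³ = 96³ = 884736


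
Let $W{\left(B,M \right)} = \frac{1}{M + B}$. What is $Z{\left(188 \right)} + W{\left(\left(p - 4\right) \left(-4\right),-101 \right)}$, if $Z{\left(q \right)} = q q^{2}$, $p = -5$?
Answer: $\frac{431903679}{65} \approx 6.6447 \cdot 10^{6}$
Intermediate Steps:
$W{\left(B,M \right)} = \frac{1}{B + M}$
$Z{\left(q \right)} = q^{3}$
$Z{\left(188 \right)} + W{\left(\left(p - 4\right) \left(-4\right),-101 \right)} = 188^{3} + \frac{1}{\left(-5 - 4\right) \left(-4\right) - 101} = 6644672 + \frac{1}{\left(-9\right) \left(-4\right) - 101} = 6644672 + \frac{1}{36 - 101} = 6644672 + \frac{1}{-65} = 6644672 - \frac{1}{65} = \frac{431903679}{65}$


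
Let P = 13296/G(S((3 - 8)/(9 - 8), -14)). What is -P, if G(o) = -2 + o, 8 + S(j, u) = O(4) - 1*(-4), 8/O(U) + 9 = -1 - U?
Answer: 46536/23 ≈ 2023.3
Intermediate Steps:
O(U) = 8/(-10 - U) (O(U) = 8/(-9 + (-1 - U)) = 8/(-10 - U))
S(j, u) = -32/7 (S(j, u) = -8 + (-8/(10 + 4) - 1*(-4)) = -8 + (-8/14 + 4) = -8 + (-8*1/14 + 4) = -8 + (-4/7 + 4) = -8 + 24/7 = -32/7)
P = -46536/23 (P = 13296/(-2 - 32/7) = 13296/(-46/7) = 13296*(-7/46) = -46536/23 ≈ -2023.3)
-P = -1*(-46536/23) = 46536/23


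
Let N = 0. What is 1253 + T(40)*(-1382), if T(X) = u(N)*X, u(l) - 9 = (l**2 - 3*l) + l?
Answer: -496267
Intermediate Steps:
u(l) = 9 + l**2 - 2*l (u(l) = 9 + ((l**2 - 3*l) + l) = 9 + (l**2 - 2*l) = 9 + l**2 - 2*l)
T(X) = 9*X (T(X) = (9 + 0**2 - 2*0)*X = (9 + 0 + 0)*X = 9*X)
1253 + T(40)*(-1382) = 1253 + (9*40)*(-1382) = 1253 + 360*(-1382) = 1253 - 497520 = -496267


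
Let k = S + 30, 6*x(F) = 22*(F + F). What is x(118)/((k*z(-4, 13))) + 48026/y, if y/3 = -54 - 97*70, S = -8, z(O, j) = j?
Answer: 1553/2262 ≈ 0.68656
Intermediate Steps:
x(F) = 22*F/3 (x(F) = (22*(F + F))/6 = (22*(2*F))/6 = (44*F)/6 = 22*F/3)
y = -20532 (y = 3*(-54 - 97*70) = 3*(-54 - 6790) = 3*(-6844) = -20532)
k = 22 (k = -8 + 30 = 22)
x(118)/((k*z(-4, 13))) + 48026/y = ((22/3)*118)/((22*13)) + 48026/(-20532) = (2596/3)/286 + 48026*(-1/20532) = (2596/3)*(1/286) - 407/174 = 118/39 - 407/174 = 1553/2262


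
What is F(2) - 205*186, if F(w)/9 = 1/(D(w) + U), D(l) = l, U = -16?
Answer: -533829/14 ≈ -38131.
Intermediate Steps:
F(w) = 9/(-16 + w) (F(w) = 9/(w - 16) = 9/(-16 + w))
F(2) - 205*186 = 9/(-16 + 2) - 205*186 = 9/(-14) - 38130 = 9*(-1/14) - 38130 = -9/14 - 38130 = -533829/14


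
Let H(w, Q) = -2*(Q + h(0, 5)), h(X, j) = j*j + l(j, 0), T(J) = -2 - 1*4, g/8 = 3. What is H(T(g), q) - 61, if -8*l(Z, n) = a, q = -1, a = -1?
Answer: -437/4 ≈ -109.25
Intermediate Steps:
g = 24 (g = 8*3 = 24)
l(Z, n) = ⅛ (l(Z, n) = -⅛*(-1) = ⅛)
T(J) = -6 (T(J) = -2 - 4 = -6)
h(X, j) = ⅛ + j² (h(X, j) = j*j + ⅛ = j² + ⅛ = ⅛ + j²)
H(w, Q) = -201/4 - 2*Q (H(w, Q) = -2*(Q + (⅛ + 5²)) = -2*(Q + (⅛ + 25)) = -2*(Q + 201/8) = -2*(201/8 + Q) = -201/4 - 2*Q)
H(T(g), q) - 61 = (-201/4 - 2*(-1)) - 61 = (-201/4 + 2) - 61 = -193/4 - 61 = -437/4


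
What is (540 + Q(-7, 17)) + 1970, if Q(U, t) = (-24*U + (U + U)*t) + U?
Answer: 2433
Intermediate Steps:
Q(U, t) = -23*U + 2*U*t (Q(U, t) = (-24*U + (2*U)*t) + U = (-24*U + 2*U*t) + U = -23*U + 2*U*t)
(540 + Q(-7, 17)) + 1970 = (540 - 7*(-23 + 2*17)) + 1970 = (540 - 7*(-23 + 34)) + 1970 = (540 - 7*11) + 1970 = (540 - 77) + 1970 = 463 + 1970 = 2433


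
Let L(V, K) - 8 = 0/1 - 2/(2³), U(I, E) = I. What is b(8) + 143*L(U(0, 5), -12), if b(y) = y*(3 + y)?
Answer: 4785/4 ≈ 1196.3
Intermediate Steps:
L(V, K) = 31/4 (L(V, K) = 8 + (0/1 - 2/(2³)) = 8 + (0*1 - 2/8) = 8 + (0 - 2*⅛) = 8 + (0 - ¼) = 8 - ¼ = 31/4)
b(8) + 143*L(U(0, 5), -12) = 8*(3 + 8) + 143*(31/4) = 8*11 + 4433/4 = 88 + 4433/4 = 4785/4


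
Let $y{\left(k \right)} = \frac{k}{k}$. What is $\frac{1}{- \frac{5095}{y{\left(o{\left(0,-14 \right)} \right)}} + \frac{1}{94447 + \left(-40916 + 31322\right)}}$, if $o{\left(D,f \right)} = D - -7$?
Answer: $- \frac{84853}{432326034} \approx -0.00019627$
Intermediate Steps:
$o{\left(D,f \right)} = 7 + D$ ($o{\left(D,f \right)} = D + 7 = 7 + D$)
$y{\left(k \right)} = 1$
$\frac{1}{- \frac{5095}{y{\left(o{\left(0,-14 \right)} \right)}} + \frac{1}{94447 + \left(-40916 + 31322\right)}} = \frac{1}{- \frac{5095}{1} + \frac{1}{94447 + \left(-40916 + 31322\right)}} = \frac{1}{\left(-5095\right) 1 + \frac{1}{94447 - 9594}} = \frac{1}{-5095 + \frac{1}{84853}} = \frac{1}{- \frac{432326034}{84853}} = - \frac{84853}{432326034}$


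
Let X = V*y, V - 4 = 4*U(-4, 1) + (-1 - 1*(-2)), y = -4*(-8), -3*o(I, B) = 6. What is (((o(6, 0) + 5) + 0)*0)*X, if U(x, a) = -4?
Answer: 0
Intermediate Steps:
o(I, B) = -2 (o(I, B) = -⅓*6 = -2)
y = 32
V = -11 (V = 4 + (4*(-4) + (-1 - 1*(-2))) = 4 + (-16 + (-1 + 2)) = 4 + (-16 + 1) = 4 - 15 = -11)
X = -352 (X = -11*32 = -352)
(((o(6, 0) + 5) + 0)*0)*X = (((-2 + 5) + 0)*0)*(-352) = ((3 + 0)*0)*(-352) = (3*0)*(-352) = 0*(-352) = 0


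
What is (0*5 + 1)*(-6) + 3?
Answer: -3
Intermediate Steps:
(0*5 + 1)*(-6) + 3 = (0 + 1)*(-6) + 3 = 1*(-6) + 3 = -6 + 3 = -3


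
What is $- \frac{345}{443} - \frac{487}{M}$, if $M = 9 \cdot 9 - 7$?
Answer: $- \frac{241271}{32782} \approx -7.3599$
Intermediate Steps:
$M = 74$ ($M = 81 - 7 = 74$)
$- \frac{345}{443} - \frac{487}{M} = - \frac{345}{443} - \frac{487}{74} = - \frac{241271}{32782}$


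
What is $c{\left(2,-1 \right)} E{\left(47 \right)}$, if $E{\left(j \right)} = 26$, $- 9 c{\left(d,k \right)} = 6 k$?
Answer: $\frac{52}{3} \approx 17.333$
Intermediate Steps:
$c{\left(d,k \right)} = - \frac{2 k}{3}$ ($c{\left(d,k \right)} = - \frac{6 k}{9} = - \frac{2 k}{3}$)
$c{\left(2,-1 \right)} E{\left(47 \right)} = \left(- \frac{2}{3}\right) \left(-1\right) 26 = \frac{2}{3} \cdot 26 = \frac{52}{3}$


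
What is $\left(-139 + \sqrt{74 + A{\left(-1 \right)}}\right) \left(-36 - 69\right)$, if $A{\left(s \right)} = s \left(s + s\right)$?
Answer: $14595 - 210 \sqrt{19} \approx 13680.0$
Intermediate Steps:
$A{\left(s \right)} = 2 s^{2}$ ($A{\left(s \right)} = s 2 s = 2 s^{2}$)
$\left(-139 + \sqrt{74 + A{\left(-1 \right)}}\right) \left(-36 - 69\right) = \left(-139 + \sqrt{74 + 2 \left(-1\right)^{2}}\right) \left(-36 - 69\right) = \left(-139 + \sqrt{74 + 2 \cdot 1}\right) \left(-105\right) = \left(-139 + \sqrt{74 + 2}\right) \left(-105\right) = \left(-139 + \sqrt{76}\right) \left(-105\right) = \left(-139 + 2 \sqrt{19}\right) \left(-105\right) = 14595 - 210 \sqrt{19}$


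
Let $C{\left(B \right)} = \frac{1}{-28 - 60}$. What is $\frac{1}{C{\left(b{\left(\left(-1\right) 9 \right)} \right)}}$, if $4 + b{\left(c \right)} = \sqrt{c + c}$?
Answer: $-88$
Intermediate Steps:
$b{\left(c \right)} = -4 + \sqrt{2} \sqrt{c}$ ($b{\left(c \right)} = -4 + \sqrt{c + c} = -4 + \sqrt{2 c} = -4 + \sqrt{2} \sqrt{c}$)
$C{\left(B \right)} = - \frac{1}{88}$ ($C{\left(B \right)} = \frac{1}{-88} = - \frac{1}{88}$)
$\frac{1}{C{\left(b{\left(\left(-1\right) 9 \right)} \right)}} = \frac{1}{- \frac{1}{88}} = -88$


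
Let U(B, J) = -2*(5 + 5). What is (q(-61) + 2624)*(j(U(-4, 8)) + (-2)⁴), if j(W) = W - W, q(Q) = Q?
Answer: 41008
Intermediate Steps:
U(B, J) = -20 (U(B, J) = -2*10 = -20)
j(W) = 0
(q(-61) + 2624)*(j(U(-4, 8)) + (-2)⁴) = (-61 + 2624)*(0 + (-2)⁴) = 2563*(0 + 16) = 2563*16 = 41008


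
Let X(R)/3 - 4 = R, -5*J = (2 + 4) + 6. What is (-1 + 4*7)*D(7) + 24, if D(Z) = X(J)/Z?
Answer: 1488/35 ≈ 42.514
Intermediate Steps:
J = -12/5 (J = -((2 + 4) + 6)/5 = -(6 + 6)/5 = -⅕*12 = -12/5 ≈ -2.4000)
X(R) = 12 + 3*R
D(Z) = 24/(5*Z) (D(Z) = (12 + 3*(-12/5))/Z = (12 - 36/5)/Z = 24/(5*Z))
(-1 + 4*7)*D(7) + 24 = (-1 + 4*7)*((24/5)/7) + 24 = (-1 + 28)*((24/5)*(⅐)) + 24 = 27*(24/35) + 24 = 648/35 + 24 = 1488/35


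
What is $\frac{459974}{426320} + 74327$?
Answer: $\frac{15843773307}{213160} \approx 74328.0$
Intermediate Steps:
$\frac{459974}{426320} + 74327 = 459974 \cdot \frac{1}{426320} + 74327 = \frac{229987}{213160} + 74327 = \frac{15843773307}{213160}$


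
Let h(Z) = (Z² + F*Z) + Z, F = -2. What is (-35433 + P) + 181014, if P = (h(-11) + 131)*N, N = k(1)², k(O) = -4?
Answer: 149789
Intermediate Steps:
h(Z) = Z² - Z (h(Z) = (Z² - 2*Z) + Z = Z² - Z)
N = 16 (N = (-4)² = 16)
P = 4208 (P = (-11*(-1 - 11) + 131)*16 = (-11*(-12) + 131)*16 = (132 + 131)*16 = 263*16 = 4208)
(-35433 + P) + 181014 = (-35433 + 4208) + 181014 = -31225 + 181014 = 149789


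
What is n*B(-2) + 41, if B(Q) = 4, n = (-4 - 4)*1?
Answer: 9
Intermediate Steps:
n = -8 (n = -8*1 = -8)
n*B(-2) + 41 = -8*4 + 41 = -32 + 41 = 9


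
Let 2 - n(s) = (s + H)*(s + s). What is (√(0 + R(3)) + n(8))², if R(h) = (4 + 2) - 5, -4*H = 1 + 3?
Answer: 11881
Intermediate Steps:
H = -1 (H = -(1 + 3)/4 = -¼*4 = -1)
R(h) = 1 (R(h) = 6 - 5 = 1)
n(s) = 2 - 2*s*(-1 + s) (n(s) = 2 - (s - 1)*(s + s) = 2 - (-1 + s)*2*s = 2 - 2*s*(-1 + s))
(√(0 + R(3)) + n(8))² = (√(0 + 1) + (2 - 2*8² + 2*8))² = (√1 + (2 - 2*64 + 16))² = (1 + (2 - 128 + 16))² = (1 - 110)² = (-109)² = 11881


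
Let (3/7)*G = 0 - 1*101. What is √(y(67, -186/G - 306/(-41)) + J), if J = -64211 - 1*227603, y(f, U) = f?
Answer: I*√291747 ≈ 540.14*I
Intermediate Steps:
G = -707/3 (G = 7*(0 - 1*101)/3 = 7*(0 - 101)/3 = (7/3)*(-101) = -707/3 ≈ -235.67)
J = -291814 (J = -64211 - 227603 = -291814)
√(y(67, -186/G - 306/(-41)) + J) = √(67 - 291814) = √(-291747) = I*√291747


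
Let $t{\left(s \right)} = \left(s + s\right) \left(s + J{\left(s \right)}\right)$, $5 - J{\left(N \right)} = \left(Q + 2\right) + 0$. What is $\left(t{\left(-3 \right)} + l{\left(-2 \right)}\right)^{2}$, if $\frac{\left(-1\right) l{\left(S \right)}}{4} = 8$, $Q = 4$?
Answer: $64$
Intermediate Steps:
$J{\left(N \right)} = -1$ ($J{\left(N \right)} = 5 - \left(\left(4 + 2\right) + 0\right) = 5 - \left(6 + 0\right) = 5 - 6 = -1$)
$l{\left(S \right)} = -32$ ($l{\left(S \right)} = \left(-4\right) 8 = -32$)
$t{\left(s \right)} = 2 s \left(-1 + s\right)$ ($t{\left(s \right)} = \left(s + s\right) \left(s - 1\right) = 2 s \left(-1 + s\right)$)
$\left(t{\left(-3 \right)} + l{\left(-2 \right)}\right)^{2} = \left(2 \left(-3\right) \left(-1 - 3\right) - 32\right)^{2} = \left(2 \left(-3\right) \left(-4\right) - 32\right)^{2} = \left(24 - 32\right)^{2} = \left(-8\right)^{2} = 64$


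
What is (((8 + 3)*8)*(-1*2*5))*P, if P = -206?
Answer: 181280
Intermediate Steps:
(((8 + 3)*8)*(-1*2*5))*P = (((8 + 3)*8)*(-1*2*5))*(-206) = ((11*8)*(-2*5))*(-206) = (88*(-10))*(-206) = -880*(-206) = 181280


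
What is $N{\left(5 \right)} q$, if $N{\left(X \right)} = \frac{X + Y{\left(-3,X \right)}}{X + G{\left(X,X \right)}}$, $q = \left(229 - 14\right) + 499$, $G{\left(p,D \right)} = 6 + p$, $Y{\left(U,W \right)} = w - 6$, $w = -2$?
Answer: $- \frac{1071}{8} \approx -133.88$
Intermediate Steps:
$Y{\left(U,W \right)} = -8$ ($Y{\left(U,W \right)} = -2 - 6 = -8$)
$q = 714$ ($q = 215 + 499 = 714$)
$N{\left(X \right)} = \frac{-8 + X}{6 + 2 X}$ ($N{\left(X \right)} = \frac{X - 8}{X + \left(6 + X\right)} = \frac{-8 + X}{6 + 2 X}$)
$N{\left(5 \right)} q = \frac{-8 + 5}{2 \left(3 + 5\right)} 714 = \frac{1}{2} \cdot \frac{1}{8} \left(-3\right) 714 = \left(- \frac{3}{16}\right) 714 = - \frac{1071}{8}$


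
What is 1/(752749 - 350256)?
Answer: 1/402493 ≈ 2.4845e-6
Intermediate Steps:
1/(752749 - 350256) = 1/402493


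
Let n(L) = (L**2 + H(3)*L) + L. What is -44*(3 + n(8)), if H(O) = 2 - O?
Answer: -2948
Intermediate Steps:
n(L) = L**2 (n(L) = (L**2 + (2 - 1*3)*L) + L = (L**2 + (2 - 3)*L) + L = (L**2 - L) + L = L**2)
-44*(3 + n(8)) = -44*(3 + 8**2) = -44*(3 + 64) = -44*67 = -2948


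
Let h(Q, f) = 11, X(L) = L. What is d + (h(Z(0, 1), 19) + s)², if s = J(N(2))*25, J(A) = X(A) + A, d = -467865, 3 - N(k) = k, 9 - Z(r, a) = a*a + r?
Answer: -464144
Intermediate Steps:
Z(r, a) = 9 - r - a² (Z(r, a) = 9 - (a*a + r) = 9 - (a² + r) = 9 - (r + a²) = 9 + (-r - a²) = 9 - r - a²)
N(k) = 3 - k
J(A) = 2*A (J(A) = A + A = 2*A)
s = 50 (s = (2*(3 - 1*2))*25 = (2*(3 - 2))*25 = (2*1)*25 = 2*25 = 50)
d + (h(Z(0, 1), 19) + s)² = -467865 + (11 + 50)² = -467865 + 61² = -467865 + 3721 = -464144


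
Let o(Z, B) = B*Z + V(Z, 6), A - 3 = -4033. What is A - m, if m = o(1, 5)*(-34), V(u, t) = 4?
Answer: -3724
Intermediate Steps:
A = -4030 (A = 3 - 4033 = -4030)
o(Z, B) = 4 + B*Z (o(Z, B) = B*Z + 4 = 4 + B*Z)
m = -306 (m = (4 + 5*1)*(-34) = (4 + 5)*(-34) = 9*(-34) = -306)
A - m = -4030 - 1*(-306) = -4030 + 306 = -3724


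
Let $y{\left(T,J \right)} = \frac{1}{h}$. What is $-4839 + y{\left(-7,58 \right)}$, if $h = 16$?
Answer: $- \frac{77423}{16} \approx -4838.9$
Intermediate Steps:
$y{\left(T,J \right)} = \frac{1}{16}$
$-4839 + y{\left(-7,58 \right)} = -4839 + \frac{1}{16} = - \frac{77423}{16}$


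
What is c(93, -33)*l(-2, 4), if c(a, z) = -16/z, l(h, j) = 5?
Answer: 80/33 ≈ 2.4242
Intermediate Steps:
c(93, -33)*l(-2, 4) = -16/(-33)*5 = -16*(-1/33)*5 = (16/33)*5 = 80/33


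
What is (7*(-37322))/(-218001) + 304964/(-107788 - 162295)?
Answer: 52958534/764654079 ≈ 0.069258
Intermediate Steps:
(7*(-37322))/(-218001) + 304964/(-107788 - 162295) = -261254*(-1/218001) + 304964/(-270083) = 37322/31143 + 304964*(-1/270083) = 37322/31143 - 27724/24553 = 52958534/764654079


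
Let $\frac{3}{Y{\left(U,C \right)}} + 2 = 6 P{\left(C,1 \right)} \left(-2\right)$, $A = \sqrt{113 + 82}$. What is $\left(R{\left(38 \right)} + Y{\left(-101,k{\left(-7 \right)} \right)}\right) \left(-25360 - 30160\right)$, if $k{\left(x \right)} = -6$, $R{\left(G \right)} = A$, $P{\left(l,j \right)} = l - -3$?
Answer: $- \frac{83280}{17} - 55520 \sqrt{195} \approx -7.8019 \cdot 10^{5}$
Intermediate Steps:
$P{\left(l,j \right)} = 3 + l$ ($P{\left(l,j \right)} = l + 3 = 3 + l$)
$A = \sqrt{195} \approx 13.964$
$R{\left(G \right)} = \sqrt{195}$
$Y{\left(U,C \right)} = \frac{3}{-38 - 12 C}$ ($Y{\left(U,C \right)} = \frac{3}{-2 + 6 \left(3 + C\right) \left(-2\right)} = \frac{3}{-2 + \left(18 + 6 C\right) \left(-2\right)} = \frac{3}{-2 - \left(36 + 12 C\right)} = \frac{3}{-38 - 12 C}$)
$\left(R{\left(38 \right)} + Y{\left(-101,k{\left(-7 \right)} \right)}\right) \left(-25360 - 30160\right) = \left(\sqrt{195} - \frac{3}{38 + 12 \left(-6\right)}\right) \left(-25360 - 30160\right) = \left(\sqrt{195} - \frac{3}{38 - 72}\right) \left(-55520\right) = \left(\sqrt{195} - \frac{3}{-34}\right) \left(-55520\right) = \left(\sqrt{195} - - \frac{3}{34}\right) \left(-55520\right) = \left(\sqrt{195} + \frac{3}{34}\right) \left(-55520\right) = \left(\frac{3}{34} + \sqrt{195}\right) \left(-55520\right) = - \frac{83280}{17} - 55520 \sqrt{195}$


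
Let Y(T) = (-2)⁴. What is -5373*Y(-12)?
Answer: -85968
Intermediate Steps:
Y(T) = 16
-5373*Y(-12) = -5373*16 = -85968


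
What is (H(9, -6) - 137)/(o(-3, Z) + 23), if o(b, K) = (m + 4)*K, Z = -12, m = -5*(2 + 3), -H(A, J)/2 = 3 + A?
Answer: -161/275 ≈ -0.58545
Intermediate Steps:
H(A, J) = -6 - 2*A (H(A, J) = -2*(3 + A) = -6 - 2*A)
m = -25 (m = -5*5 = -25)
o(b, K) = -21*K (o(b, K) = (-25 + 4)*K = -21*K)
(H(9, -6) - 137)/(o(-3, Z) + 23) = ((-6 - 2*9) - 137)/(-21*(-12) + 23) = ((-6 - 18) - 137)/(252 + 23) = (-24 - 137)/275 = (1/275)*(-161) = -161/275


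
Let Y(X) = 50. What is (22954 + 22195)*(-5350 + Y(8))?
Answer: -239289700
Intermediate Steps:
(22954 + 22195)*(-5350 + Y(8)) = (22954 + 22195)*(-5350 + 50) = 45149*(-5300) = -239289700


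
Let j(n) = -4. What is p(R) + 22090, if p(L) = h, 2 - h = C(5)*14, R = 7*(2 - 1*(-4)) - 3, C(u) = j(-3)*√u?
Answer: 22092 + 56*√5 ≈ 22217.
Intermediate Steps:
C(u) = -4*√u
R = 39 (R = 7*(2 + 4) - 3 = 7*6 - 3 = 42 - 3 = 39)
h = 2 + 56*√5 (h = 2 - (-4*√5)*14 = 2 - (-56)*√5 = 2 + 56*√5 ≈ 127.22)
p(L) = 2 + 56*√5
p(R) + 22090 = (2 + 56*√5) + 22090 = 22092 + 56*√5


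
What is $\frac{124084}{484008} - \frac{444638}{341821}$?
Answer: $- \frac{644753105}{617328726} \approx -1.0444$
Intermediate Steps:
$\frac{124084}{484008} - \frac{444638}{341821} = 124084 \cdot \frac{1}{484008} - \frac{444638}{341821} = \frac{463}{1806} - \frac{444638}{341821} = - \frac{644753105}{617328726}$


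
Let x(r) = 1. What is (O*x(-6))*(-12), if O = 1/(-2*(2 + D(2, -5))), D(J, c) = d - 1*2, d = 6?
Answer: 1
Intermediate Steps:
D(J, c) = 4 (D(J, c) = 6 - 1*2 = 6 - 2 = 4)
O = -1/12 (O = 1/(-2*(2 + 4)) = 1/(-2*6) = 1/(-12) = -1/12 ≈ -0.083333)
(O*x(-6))*(-12) = -1/12*1*(-12) = -1/12*(-12) = 1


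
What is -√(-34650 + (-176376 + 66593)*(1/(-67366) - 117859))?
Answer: -√58718939758201489910/67366 ≈ -1.1375e+5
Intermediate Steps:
-√(-34650 + (-176376 + 66593)*(1/(-67366) - 117859)) = -√(-34650 - 109783*(-1/67366 - 117859)) = -√(-34650 - 109783*(-7939689395/67366)) = -√(-34650 + 871642920851285/67366) = -√(871640586619385/67366) = -√58718939758201489910/67366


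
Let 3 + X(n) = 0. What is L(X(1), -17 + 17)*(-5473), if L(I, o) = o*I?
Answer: 0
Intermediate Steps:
X(n) = -3 (X(n) = -3 + 0 = -3)
L(I, o) = I*o
L(X(1), -17 + 17)*(-5473) = -3*(-17 + 17)*(-5473) = -3*0*(-5473) = 0*(-5473) = 0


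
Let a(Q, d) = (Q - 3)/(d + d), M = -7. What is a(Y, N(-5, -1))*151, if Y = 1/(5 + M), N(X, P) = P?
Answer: 1057/4 ≈ 264.25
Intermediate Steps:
Y = -½ (Y = 1/(5 - 7) = 1/(-2) = -½ ≈ -0.50000)
a(Q, d) = (-3 + Q)/(2*d) (a(Q, d) = (-3 + Q)/((2*d)) = (-3 + Q)*(1/(2*d)) = (-3 + Q)/(2*d))
a(Y, N(-5, -1))*151 = ((½)*(-3 - ½)/(-1))*151 = ((½)*(-1)*(-7/2))*151 = (7/4)*151 = 1057/4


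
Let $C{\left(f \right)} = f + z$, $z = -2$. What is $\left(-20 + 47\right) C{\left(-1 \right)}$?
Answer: $-81$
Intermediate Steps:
$C{\left(f \right)} = -2 + f$ ($C{\left(f \right)} = f - 2 = -2 + f$)
$\left(-20 + 47\right) C{\left(-1 \right)} = \left(-20 + 47\right) \left(-2 - 1\right) = 27 \left(-3\right) = -81$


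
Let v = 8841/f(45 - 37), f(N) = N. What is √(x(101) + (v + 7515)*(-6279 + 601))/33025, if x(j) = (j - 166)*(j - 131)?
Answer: I*√195772479/66050 ≈ 0.21184*I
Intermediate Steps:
v = 8841/8 (v = 8841/(45 - 37) = 8841/8 ≈ 1105.1)
x(j) = (-166 + j)*(-131 + j)
√(x(101) + (v + 7515)*(-6279 + 601))/33025 = √((21746 + 101² - 297*101) + (8841/8 + 7515)*(-6279 + 601))/33025 = √((21746 + 10201 - 29997) + (68961/8)*(-5678))*(1/33025) = √(1950 - 195780279/4)*(1/33025) = √(-195772479/4)*(1/33025) = (I*√195772479/2)*(1/33025) = I*√195772479/66050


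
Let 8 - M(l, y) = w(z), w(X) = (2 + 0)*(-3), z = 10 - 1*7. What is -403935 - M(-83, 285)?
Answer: -403949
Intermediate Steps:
z = 3 (z = 10 - 7 = 3)
w(X) = -6 (w(X) = 2*(-3) = -6)
M(l, y) = 14 (M(l, y) = 8 - 1*(-6) = 8 + 6 = 14)
-403935 - M(-83, 285) = -403935 - 1*14 = -403935 - 14 = -403949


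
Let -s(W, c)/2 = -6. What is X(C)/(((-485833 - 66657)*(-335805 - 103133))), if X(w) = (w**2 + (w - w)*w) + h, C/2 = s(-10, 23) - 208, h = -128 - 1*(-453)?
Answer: 153989/242508855620 ≈ 6.3498e-7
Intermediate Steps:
s(W, c) = 12 (s(W, c) = -2*(-6) = 12)
h = 325 (h = -128 + 453 = 325)
C = -392 (C = 2*(12 - 208) = 2*(-196) = -392)
X(w) = 325 + w**2 (X(w) = (w**2 + (w - w)*w) + 325 = (w**2 + 0*w) + 325 = (w**2 + 0) + 325 = w**2 + 325 = 325 + w**2)
X(C)/(((-485833 - 66657)*(-335805 - 103133))) = (325 + (-392)**2)/(((-485833 - 66657)*(-335805 - 103133))) = (325 + 153664)/((-552490*(-438938))) = 153989/242508855620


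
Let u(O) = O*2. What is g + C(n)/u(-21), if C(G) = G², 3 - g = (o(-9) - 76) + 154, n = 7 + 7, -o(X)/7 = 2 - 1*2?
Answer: -239/3 ≈ -79.667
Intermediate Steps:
o(X) = 0 (o(X) = -7*(2 - 1*2) = -7*(2 - 2) = -7*0 = 0)
u(O) = 2*O
n = 14
g = -75 (g = 3 - ((0 - 76) + 154) = 3 - (-76 + 154) = 3 - 1*78 = 3 - 78 = -75)
g + C(n)/u(-21) = -75 + 14²/((2*(-21))) = -75 + 196/(-42) = -75 + 196*(-1/42) = -75 - 14/3 = -239/3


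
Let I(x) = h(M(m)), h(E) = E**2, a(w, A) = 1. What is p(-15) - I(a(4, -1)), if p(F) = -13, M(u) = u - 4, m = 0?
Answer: -29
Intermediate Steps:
M(u) = -4 + u
I(x) = 16 (I(x) = (-4 + 0)**2 = (-4)**2 = 16)
p(-15) - I(a(4, -1)) = -13 - 1*16 = -13 - 16 = -29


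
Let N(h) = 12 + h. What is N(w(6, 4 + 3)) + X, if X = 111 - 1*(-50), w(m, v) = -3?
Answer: 170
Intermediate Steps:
X = 161 (X = 111 + 50 = 161)
N(w(6, 4 + 3)) + X = (12 - 3) + 161 = 9 + 161 = 170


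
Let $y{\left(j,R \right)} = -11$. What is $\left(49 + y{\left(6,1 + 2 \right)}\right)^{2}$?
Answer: $1444$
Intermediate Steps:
$\left(49 + y{\left(6,1 + 2 \right)}\right)^{2} = \left(49 - 11\right)^{2} = 38^{2} = 1444$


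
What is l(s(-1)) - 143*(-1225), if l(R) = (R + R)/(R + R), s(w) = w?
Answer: 175176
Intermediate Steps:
l(R) = 1 (l(R) = (2*R)/((2*R)) = (2*R)*(1/(2*R)) = 1)
l(s(-1)) - 143*(-1225) = 1 - 143*(-1225) = 1 + 175175 = 175176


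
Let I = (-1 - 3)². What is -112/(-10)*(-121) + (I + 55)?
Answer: -6421/5 ≈ -1284.2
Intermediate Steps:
I = 16 (I = (-4)² = 16)
-112/(-10)*(-121) + (I + 55) = -112/(-10)*(-121) + (16 + 55) = -112*(-⅒)*(-121) + 71 = (56/5)*(-121) + 71 = -6776/5 + 71 = -6421/5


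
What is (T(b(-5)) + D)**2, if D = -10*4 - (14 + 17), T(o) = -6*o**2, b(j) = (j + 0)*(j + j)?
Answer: 227135041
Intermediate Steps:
b(j) = 2*j**2 (b(j) = j*(2*j) = 2*j**2)
D = -71 (D = -40 - 1*31 = -40 - 31 = -71)
(T(b(-5)) + D)**2 = (-6*(2*(-5)**2)**2 - 71)**2 = (-6*(2*25)**2 - 71)**2 = (-6*50**2 - 71)**2 = (-6*2500 - 71)**2 = (-15000 - 71)**2 = (-15071)**2 = 227135041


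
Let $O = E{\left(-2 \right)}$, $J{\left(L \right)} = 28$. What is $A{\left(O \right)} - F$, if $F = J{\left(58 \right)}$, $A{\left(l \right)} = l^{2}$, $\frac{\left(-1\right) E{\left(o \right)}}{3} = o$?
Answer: $8$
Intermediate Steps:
$E{\left(o \right)} = - 3 o$
$O = 6$ ($O = \left(-3\right) \left(-2\right) = 6$)
$F = 28$
$A{\left(O \right)} - F = 6^{2} - 28 = 36 - 28 = 8$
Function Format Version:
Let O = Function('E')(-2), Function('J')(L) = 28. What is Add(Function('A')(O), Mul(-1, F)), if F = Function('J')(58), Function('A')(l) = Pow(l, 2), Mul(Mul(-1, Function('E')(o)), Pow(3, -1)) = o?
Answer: 8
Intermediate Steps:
Function('E')(o) = Mul(-3, o)
O = 6 (O = Mul(-3, -2) = 6)
F = 28
Add(Function('A')(O), Mul(-1, F)) = Add(Pow(6, 2), Mul(-1, 28)) = Add(36, -28) = 8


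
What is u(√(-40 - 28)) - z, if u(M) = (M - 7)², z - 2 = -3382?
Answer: 3361 - 28*I*√17 ≈ 3361.0 - 115.45*I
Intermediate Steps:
z = -3380 (z = 2 - 3382 = -3380)
u(M) = (-7 + M)²
u(√(-40 - 28)) - z = (-7 + √(-40 - 28))² - 1*(-3380) = (-7 + √(-68))² + 3380 = (-7 + 2*I*√17)² + 3380 = 3380 + (-7 + 2*I*√17)²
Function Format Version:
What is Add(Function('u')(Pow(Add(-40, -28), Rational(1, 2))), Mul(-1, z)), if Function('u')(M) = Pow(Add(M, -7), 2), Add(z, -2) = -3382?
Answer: Add(3361, Mul(-28, I, Pow(17, Rational(1, 2)))) ≈ Add(3361.0, Mul(-115.45, I))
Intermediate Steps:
z = -3380 (z = Add(2, -3382) = -3380)
Function('u')(M) = Pow(Add(-7, M), 2)
Add(Function('u')(Pow(Add(-40, -28), Rational(1, 2))), Mul(-1, z)) = Add(Pow(Add(-7, Pow(Add(-40, -28), Rational(1, 2))), 2), Mul(-1, -3380)) = Add(Pow(Add(-7, Pow(-68, Rational(1, 2))), 2), 3380) = Add(Pow(Add(-7, Mul(2, I, Pow(17, Rational(1, 2)))), 2), 3380) = Add(3380, Pow(Add(-7, Mul(2, I, Pow(17, Rational(1, 2)))), 2))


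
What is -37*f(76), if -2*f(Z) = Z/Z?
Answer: 37/2 ≈ 18.500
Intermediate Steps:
f(Z) = -1/2 (f(Z) = -Z/(2*Z) = -1/2*1 = -1/2)
-37*f(76) = -37*(-1/2) = 37/2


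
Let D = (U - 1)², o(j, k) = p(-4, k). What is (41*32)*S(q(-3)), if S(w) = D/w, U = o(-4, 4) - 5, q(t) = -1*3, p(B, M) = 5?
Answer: -1312/3 ≈ -437.33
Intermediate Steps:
o(j, k) = 5
q(t) = -3
U = 0 (U = 5 - 5 = 0)
D = 1 (D = (0 - 1)² = (-1)² = 1)
S(w) = 1/w
(41*32)*S(q(-3)) = (41*32)/(-3) = 1312*(-⅓) = -1312/3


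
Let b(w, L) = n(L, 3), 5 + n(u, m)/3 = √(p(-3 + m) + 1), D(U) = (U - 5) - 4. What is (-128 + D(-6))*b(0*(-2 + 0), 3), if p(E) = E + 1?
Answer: 2145 - 429*√2 ≈ 1538.3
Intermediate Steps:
D(U) = -9 + U (D(U) = (-5 + U) - 4 = -9 + U)
p(E) = 1 + E
n(u, m) = -15 + 3*√(-1 + m) (n(u, m) = -15 + 3*√((1 + (-3 + m)) + 1) = -15 + 3*√((-2 + m) + 1) = -15 + 3*√(-1 + m))
b(w, L) = -15 + 3*√2 (b(w, L) = -15 + 3*√(-1 + 3) = -15 + 3*√2)
(-128 + D(-6))*b(0*(-2 + 0), 3) = (-128 + (-9 - 6))*(-15 + 3*√2) = (-128 - 15)*(-15 + 3*√2) = -143*(-15 + 3*√2) = 2145 - 429*√2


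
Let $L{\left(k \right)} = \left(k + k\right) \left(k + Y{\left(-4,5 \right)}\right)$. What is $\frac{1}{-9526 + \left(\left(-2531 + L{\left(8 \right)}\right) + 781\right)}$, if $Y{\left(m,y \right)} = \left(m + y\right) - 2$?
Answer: $- \frac{1}{11164} \approx -8.9574 \cdot 10^{-5}$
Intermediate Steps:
$Y{\left(m,y \right)} = -2 + m + y$
$L{\left(k \right)} = 2 k \left(-1 + k\right)$ ($L{\left(k \right)} = \left(k + k\right) \left(k - 1\right) = 2 k \left(k - 1\right) = 2 k \left(-1 + k\right)$)
$\frac{1}{-9526 + \left(\left(-2531 + L{\left(8 \right)}\right) + 781\right)} = \frac{1}{-9526 + \left(\left(-2531 + 2 \cdot 8 \left(-1 + 8\right)\right) + 781\right)} = \frac{1}{-9526 + \left(\left(-2531 + 2 \cdot 8 \cdot 7\right) + 781\right)} = \frac{1}{-9526 + \left(\left(-2531 + 112\right) + 781\right)} = \frac{1}{-9526 + \left(-2419 + 781\right)} = \frac{1}{-9526 - 1638} = \frac{1}{-11164} = - \frac{1}{11164}$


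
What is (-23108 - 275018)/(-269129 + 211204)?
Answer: 298126/57925 ≈ 5.1468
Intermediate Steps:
(-23108 - 275018)/(-269129 + 211204) = -298126/(-57925) = -298126*(-1/57925) = 298126/57925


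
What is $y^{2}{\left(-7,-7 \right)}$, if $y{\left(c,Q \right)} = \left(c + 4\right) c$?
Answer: $441$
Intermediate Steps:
$y{\left(c,Q \right)} = c \left(4 + c\right)$ ($y{\left(c,Q \right)} = \left(4 + c\right) c = c \left(4 + c\right)$)
$y^{2}{\left(-7,-7 \right)} = \left(- 7 \left(4 - 7\right)\right)^{2} = \left(\left(-7\right) \left(-3\right)\right)^{2} = 21^{2} = 441$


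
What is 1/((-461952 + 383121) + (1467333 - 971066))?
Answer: 1/417436 ≈ 2.3956e-6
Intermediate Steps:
1/((-461952 + 383121) + (1467333 - 971066)) = 1/(-78831 + 496267) = 1/417436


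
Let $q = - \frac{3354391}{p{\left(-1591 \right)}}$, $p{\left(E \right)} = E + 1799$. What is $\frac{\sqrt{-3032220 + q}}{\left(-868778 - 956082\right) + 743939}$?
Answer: $- \frac{i \sqrt{8242729963}}{56207892} \approx - 0.0016152 i$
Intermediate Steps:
$p{\left(E \right)} = 1799 + E$
$q = - \frac{3354391}{208}$ ($q = - \frac{3354391}{1799 - 1591} = - \frac{3354391}{208} \approx -16127.0$)
$\frac{\sqrt{-3032220 + q}}{\left(-868778 - 956082\right) + 743939} = \frac{\sqrt{-3032220 - \frac{3354391}{208}}}{\left(-868778 - 956082\right) + 743939} = \frac{\sqrt{- \frac{634056151}{208}}}{-1824860 + 743939} = \frac{\frac{1}{52} i \sqrt{8242729963}}{-1080921} = \frac{i \sqrt{8242729963}}{52} \left(- \frac{1}{1080921}\right) = - \frac{i \sqrt{8242729963}}{56207892}$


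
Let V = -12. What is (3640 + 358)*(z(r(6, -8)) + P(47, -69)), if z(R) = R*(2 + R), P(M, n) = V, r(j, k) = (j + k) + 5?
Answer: 11994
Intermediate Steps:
r(j, k) = 5 + j + k
P(M, n) = -12
(3640 + 358)*(z(r(6, -8)) + P(47, -69)) = (3640 + 358)*((5 + 6 - 8)*(2 + (5 + 6 - 8)) - 12) = 3998*(3*(2 + 3) - 12) = 3998*(3*5 - 12) = 3998*(15 - 12) = 3998*3 = 11994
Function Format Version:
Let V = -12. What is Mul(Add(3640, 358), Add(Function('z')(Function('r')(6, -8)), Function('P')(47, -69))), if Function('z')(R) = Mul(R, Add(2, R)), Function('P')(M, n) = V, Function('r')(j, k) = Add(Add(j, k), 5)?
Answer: 11994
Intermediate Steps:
Function('r')(j, k) = Add(5, j, k)
Function('P')(M, n) = -12
Mul(Add(3640, 358), Add(Function('z')(Function('r')(6, -8)), Function('P')(47, -69))) = Mul(Add(3640, 358), Add(Mul(Add(5, 6, -8), Add(2, Add(5, 6, -8))), -12)) = Mul(3998, Add(Mul(3, Add(2, 3)), -12)) = Mul(3998, Add(Mul(3, 5), -12)) = Mul(3998, Add(15, -12)) = Mul(3998, 3) = 11994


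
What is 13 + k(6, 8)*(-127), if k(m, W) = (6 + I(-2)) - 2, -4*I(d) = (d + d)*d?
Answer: -241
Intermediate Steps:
I(d) = -d²/2 (I(d) = -(d + d)*d/4 = -2*d*d/4 = -d²/2)
k(m, W) = 2 (k(m, W) = (6 - ½*(-2)²) - 2 = (6 - ½*4) - 2 = (6 - 2) - 2 = 4 - 2 = 2)
13 + k(6, 8)*(-127) = 13 + 2*(-127) = 13 - 254 = -241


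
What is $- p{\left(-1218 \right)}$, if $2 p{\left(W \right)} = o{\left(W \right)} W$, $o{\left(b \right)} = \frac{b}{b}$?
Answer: $609$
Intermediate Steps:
$o{\left(b \right)} = 1$
$p{\left(W \right)} = \frac{W}{2}$ ($p{\left(W \right)} = \frac{1 W}{2} = \frac{W}{2}$)
$- p{\left(-1218 \right)} = - \frac{-1218}{2} = \left(-1\right) \left(-609\right) = 609$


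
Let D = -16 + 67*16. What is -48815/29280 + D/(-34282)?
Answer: -2794091/1645536 ≈ -1.6980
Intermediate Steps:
D = 1056 (D = -16 + 1072 = 1056)
-48815/29280 + D/(-34282) = -48815/29280 + 1056/(-34282) = -48815*1/29280 + 1056*(-1/34282) = -9763/5856 - 528/17141 = -2794091/1645536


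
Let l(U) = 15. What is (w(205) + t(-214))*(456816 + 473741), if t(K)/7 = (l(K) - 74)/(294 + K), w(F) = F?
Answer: 14876814759/80 ≈ 1.8596e+8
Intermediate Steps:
t(K) = -413/(294 + K) (t(K) = 7*((15 - 74)/(294 + K)) = 7*(-59/(294 + K)) = -413/(294 + K))
(w(205) + t(-214))*(456816 + 473741) = (205 - 413/(294 - 214))*(456816 + 473741) = (205 - 413/80)*930557 = (15987/80)*930557 = 14876814759/80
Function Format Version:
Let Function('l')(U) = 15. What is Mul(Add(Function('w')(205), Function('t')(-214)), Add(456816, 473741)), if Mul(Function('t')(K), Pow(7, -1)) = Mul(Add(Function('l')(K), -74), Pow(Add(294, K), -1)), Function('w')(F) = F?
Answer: Rational(14876814759, 80) ≈ 1.8596e+8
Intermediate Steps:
Function('t')(K) = Mul(-413, Pow(Add(294, K), -1)) (Function('t')(K) = Mul(7, Mul(Add(15, -74), Pow(Add(294, K), -1))) = Mul(7, Mul(-59, Pow(Add(294, K), -1))) = Mul(-413, Pow(Add(294, K), -1)))
Mul(Add(Function('w')(205), Function('t')(-214)), Add(456816, 473741)) = Mul(Add(205, Mul(-413, Pow(Add(294, -214), -1))), Add(456816, 473741)) = Mul(Add(205, Mul(-413, Pow(80, -1))), 930557) = Mul(Add(205, Mul(-413, Rational(1, 80))), 930557) = Mul(Add(205, Rational(-413, 80)), 930557) = Mul(Rational(15987, 80), 930557) = Rational(14876814759, 80)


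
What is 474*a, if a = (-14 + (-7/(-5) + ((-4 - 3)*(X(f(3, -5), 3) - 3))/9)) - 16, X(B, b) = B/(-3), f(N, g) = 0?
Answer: -62252/5 ≈ -12450.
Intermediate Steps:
X(B, b) = -B/3 (X(B, b) = B*(-⅓) = -B/3)
a = -394/15 (a = (-14 + (-7/(-5) + ((-4 - 3)*(-⅓*0 - 3))/9)) - 16 = (-14 + (-7*(-⅕) - 7*(0 - 3)*(⅑))) - 16 = (-14 + (7/5 - 7*(-3)*(⅑))) - 16 = (-14 + (7/5 + 21*(⅑))) - 16 = (-14 + (7/5 + 7/3)) - 16 = (-14 + 56/15) - 16 = -154/15 - 16 = -394/15 ≈ -26.267)
474*a = 474*(-394/15) = -62252/5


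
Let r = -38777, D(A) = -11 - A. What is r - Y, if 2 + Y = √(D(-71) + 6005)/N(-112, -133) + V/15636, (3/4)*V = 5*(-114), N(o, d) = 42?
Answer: -151571285/3909 - √6065/42 ≈ -38777.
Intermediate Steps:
V = -760 (V = 4*(5*(-114))/3 = (4/3)*(-570) = -760)
Y = -8008/3909 + √6065/42 (Y = -2 + (√((-11 - 1*(-71)) + 6005)/42 - 760/15636) = -2 + (√((-11 + 71) + 6005)*(1/42) - 760*1/15636) = -2 + (√(60 + 6005)*(1/42) - 190/3909) = -2 + (√6065*(1/42) - 190/3909) = -2 + (√6065/42 - 190/3909) = -2 + (-190/3909 + √6065/42) = -8008/3909 + √6065/42 ≈ -0.19437)
r - Y = -38777 - (-8008/3909 + √6065/42) = -38777 + (8008/3909 - √6065/42) = -151571285/3909 - √6065/42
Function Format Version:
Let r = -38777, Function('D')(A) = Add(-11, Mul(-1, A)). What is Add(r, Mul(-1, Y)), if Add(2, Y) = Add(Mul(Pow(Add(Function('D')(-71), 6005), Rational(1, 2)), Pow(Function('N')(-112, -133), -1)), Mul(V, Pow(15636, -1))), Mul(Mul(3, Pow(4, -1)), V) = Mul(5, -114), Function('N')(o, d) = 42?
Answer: Add(Rational(-151571285, 3909), Mul(Rational(-1, 42), Pow(6065, Rational(1, 2)))) ≈ -38777.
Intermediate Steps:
V = -760 (V = Mul(Rational(4, 3), Mul(5, -114)) = Mul(Rational(4, 3), -570) = -760)
Y = Add(Rational(-8008, 3909), Mul(Rational(1, 42), Pow(6065, Rational(1, 2)))) (Y = Add(-2, Add(Mul(Pow(Add(Add(-11, Mul(-1, -71)), 6005), Rational(1, 2)), Pow(42, -1)), Mul(-760, Pow(15636, -1)))) = Add(-2, Add(Mul(Pow(Add(Add(-11, 71), 6005), Rational(1, 2)), Rational(1, 42)), Mul(-760, Rational(1, 15636)))) = Add(-2, Add(Mul(Pow(Add(60, 6005), Rational(1, 2)), Rational(1, 42)), Rational(-190, 3909))) = Add(-2, Add(Mul(Pow(6065, Rational(1, 2)), Rational(1, 42)), Rational(-190, 3909))) = Add(-2, Add(Mul(Rational(1, 42), Pow(6065, Rational(1, 2))), Rational(-190, 3909))) = Add(-2, Add(Rational(-190, 3909), Mul(Rational(1, 42), Pow(6065, Rational(1, 2))))) = Add(Rational(-8008, 3909), Mul(Rational(1, 42), Pow(6065, Rational(1, 2)))) ≈ -0.19437)
Add(r, Mul(-1, Y)) = Add(-38777, Mul(-1, Add(Rational(-8008, 3909), Mul(Rational(1, 42), Pow(6065, Rational(1, 2)))))) = Add(-38777, Add(Rational(8008, 3909), Mul(Rational(-1, 42), Pow(6065, Rational(1, 2))))) = Add(Rational(-151571285, 3909), Mul(Rational(-1, 42), Pow(6065, Rational(1, 2))))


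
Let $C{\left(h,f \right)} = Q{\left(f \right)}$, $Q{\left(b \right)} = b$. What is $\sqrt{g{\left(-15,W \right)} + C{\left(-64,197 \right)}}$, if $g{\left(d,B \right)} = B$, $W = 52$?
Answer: $\sqrt{249} \approx 15.78$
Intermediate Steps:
$C{\left(h,f \right)} = f$
$\sqrt{g{\left(-15,W \right)} + C{\left(-64,197 \right)}} = \sqrt{52 + 197} = \sqrt{249}$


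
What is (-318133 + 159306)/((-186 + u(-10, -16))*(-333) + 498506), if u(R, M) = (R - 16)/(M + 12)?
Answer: -317654/1116559 ≈ -0.28449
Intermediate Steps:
u(R, M) = (-16 + R)/(12 + M)
(-318133 + 159306)/((-186 + u(-10, -16))*(-333) + 498506) = (-318133 + 159306)/((-186 + (-16 - 10)/(12 - 16))*(-333) + 498506) = -158827/((-186 - 26/(-4))*(-333) + 498506) = -158827/((-186 - 1/4*(-26))*(-333) + 498506) = -158827/((-186 + 13/2)*(-333) + 498506) = -158827/(-359/2*(-333) + 498506) = -158827/(119547/2 + 498506) = -158827/1116559/2 = -158827*2/1116559 = -317654/1116559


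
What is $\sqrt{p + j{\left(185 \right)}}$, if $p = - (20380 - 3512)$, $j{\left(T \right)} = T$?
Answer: $i \sqrt{16683} \approx 129.16 i$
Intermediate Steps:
$p = -16868$ ($p = \left(-1\right) 16868 = -16868$)
$\sqrt{p + j{\left(185 \right)}} = \sqrt{-16868 + 185} = \sqrt{-16683} = i \sqrt{16683}$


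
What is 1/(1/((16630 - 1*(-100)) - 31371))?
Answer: -14641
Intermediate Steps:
1/(1/((16630 - 1*(-100)) - 31371)) = 1/(1/((16630 + 100) - 31371)) = 1/(1/(16730 - 31371)) = 1/(1/(-14641)) = 1/(-1/14641) = -14641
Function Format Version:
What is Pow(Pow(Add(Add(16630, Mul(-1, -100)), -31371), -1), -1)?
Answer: -14641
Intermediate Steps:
Pow(Pow(Add(Add(16630, Mul(-1, -100)), -31371), -1), -1) = Pow(Pow(Add(Add(16630, 100), -31371), -1), -1) = Pow(Pow(Add(16730, -31371), -1), -1) = Pow(Pow(-14641, -1), -1) = Pow(Rational(-1, 14641), -1) = -14641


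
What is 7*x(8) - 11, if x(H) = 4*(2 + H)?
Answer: 269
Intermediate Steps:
x(H) = 8 + 4*H
7*x(8) - 11 = 7*(8 + 4*8) - 11 = 7*(8 + 32) - 11 = 7*40 - 11 = 280 - 11 = 269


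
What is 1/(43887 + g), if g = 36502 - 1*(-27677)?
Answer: 1/108066 ≈ 9.2536e-6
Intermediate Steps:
g = 64179 (g = 36502 + 27677 = 64179)
1/(43887 + g) = 1/(43887 + 64179) = 1/108066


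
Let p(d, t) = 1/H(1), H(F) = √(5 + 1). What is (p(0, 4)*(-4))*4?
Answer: -8*√6/3 ≈ -6.5320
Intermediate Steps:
H(F) = √6
p(d, t) = √6/6 (p(d, t) = 1/(√6) = √6/6)
(p(0, 4)*(-4))*4 = ((√6/6)*(-4))*4 = -2*√6/3*4 = -8*√6/3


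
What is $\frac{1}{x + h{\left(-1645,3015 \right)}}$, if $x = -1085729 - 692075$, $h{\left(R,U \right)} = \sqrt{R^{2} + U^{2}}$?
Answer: $- \frac{888902}{1580287633083} - \frac{25 \sqrt{18874}}{3160575266166} \approx -5.6358 \cdot 10^{-7}$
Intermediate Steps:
$x = -1777804$
$\frac{1}{x + h{\left(-1645,3015 \right)}} = \frac{1}{-1777804 + \sqrt{\left(-1645\right)^{2} + 3015^{2}}} = \frac{1}{-1777804 + \sqrt{2706025 + 9090225}} = \frac{1}{-1777804 + \sqrt{11796250}} = \frac{1}{-1777804 + 25 \sqrt{18874}}$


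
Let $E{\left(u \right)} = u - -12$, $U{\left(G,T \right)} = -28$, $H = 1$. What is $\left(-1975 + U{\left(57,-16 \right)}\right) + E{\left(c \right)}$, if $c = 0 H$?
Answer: $-1991$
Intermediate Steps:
$c = 0$ ($c = 0 \cdot 1 = 0$)
$E{\left(u \right)} = 12 + u$ ($E{\left(u \right)} = u + 12 = 12 + u$)
$\left(-1975 + U{\left(57,-16 \right)}\right) + E{\left(c \right)} = \left(-1975 - 28\right) + \left(12 + 0\right) = -2003 + 12 = -1991$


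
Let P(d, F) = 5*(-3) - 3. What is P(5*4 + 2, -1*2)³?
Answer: -5832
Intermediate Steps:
P(d, F) = -18 (P(d, F) = -15 - 3 = -18)
P(5*4 + 2, -1*2)³ = (-18)³ = -5832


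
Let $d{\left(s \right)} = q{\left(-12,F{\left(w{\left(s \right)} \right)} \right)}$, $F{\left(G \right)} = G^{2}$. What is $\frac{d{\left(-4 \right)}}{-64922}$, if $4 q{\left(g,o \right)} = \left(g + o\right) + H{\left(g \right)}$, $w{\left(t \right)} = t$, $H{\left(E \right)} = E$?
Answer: $\frac{1}{32461} \approx 3.0806 \cdot 10^{-5}$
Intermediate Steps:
$q{\left(g,o \right)} = \frac{g}{2} + \frac{o}{4}$ ($q{\left(g,o \right)} = \frac{\left(g + o\right) + g}{4} = \frac{o + 2 g}{4} = \frac{g}{2} + \frac{o}{4}$)
$d{\left(s \right)} = -6 + \frac{s^{2}}{4}$ ($d{\left(s \right)} = \frac{1}{2} \left(-12\right) + \frac{s^{2}}{4} = -6 + \frac{s^{2}}{4}$)
$\frac{d{\left(-4 \right)}}{-64922} = \frac{-6 + \frac{\left(-4\right)^{2}}{4}}{-64922} = \left(-6 + \frac{1}{4} \cdot 16\right) \left(- \frac{1}{64922}\right) = \left(-6 + 4\right) \left(- \frac{1}{64922}\right) = \left(-2\right) \left(- \frac{1}{64922}\right) = \frac{1}{32461}$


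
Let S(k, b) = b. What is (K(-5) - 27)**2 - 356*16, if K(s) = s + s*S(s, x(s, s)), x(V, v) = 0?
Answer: -4672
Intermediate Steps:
K(s) = s (K(s) = s + s*0 = s + 0 = s)
(K(-5) - 27)**2 - 356*16 = (-5 - 27)**2 - 356*16 = (-32)**2 - 1*5696 = 1024 - 5696 = -4672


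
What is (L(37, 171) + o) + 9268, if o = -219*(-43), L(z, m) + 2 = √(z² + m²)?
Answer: 18683 + √30610 ≈ 18858.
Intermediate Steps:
L(z, m) = -2 + √(m² + z²) (L(z, m) = -2 + √(z² + m²) = -2 + √(m² + z²))
o = 9417
(L(37, 171) + o) + 9268 = ((-2 + √(171² + 37²)) + 9417) + 9268 = ((-2 + √(29241 + 1369)) + 9417) + 9268 = ((-2 + √30610) + 9417) + 9268 = (9415 + √30610) + 9268 = 18683 + √30610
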